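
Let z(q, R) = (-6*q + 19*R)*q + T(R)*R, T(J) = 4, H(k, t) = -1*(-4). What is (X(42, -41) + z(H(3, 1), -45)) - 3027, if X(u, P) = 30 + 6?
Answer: -6687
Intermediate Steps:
H(k, t) = 4
X(u, P) = 36
z(q, R) = 4*R + q*(-6*q + 19*R) (z(q, R) = (-6*q + 19*R)*q + 4*R = q*(-6*q + 19*R) + 4*R = 4*R + q*(-6*q + 19*R))
(X(42, -41) + z(H(3, 1), -45)) - 3027 = (36 + (-6*4**2 + 4*(-45) + 19*(-45)*4)) - 3027 = (36 + (-6*16 - 180 - 3420)) - 3027 = (36 + (-96 - 180 - 3420)) - 3027 = (36 - 3696) - 3027 = -3660 - 3027 = -6687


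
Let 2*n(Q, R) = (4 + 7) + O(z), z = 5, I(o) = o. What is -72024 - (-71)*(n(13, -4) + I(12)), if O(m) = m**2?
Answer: -69894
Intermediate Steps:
n(Q, R) = 18 (n(Q, R) = ((4 + 7) + 5**2)/2 = (11 + 25)/2 = (1/2)*36 = 18)
-72024 - (-71)*(n(13, -4) + I(12)) = -72024 - (-71)*(18 + 12) = -72024 - (-71)*30 = -72024 - 1*(-2130) = -72024 + 2130 = -69894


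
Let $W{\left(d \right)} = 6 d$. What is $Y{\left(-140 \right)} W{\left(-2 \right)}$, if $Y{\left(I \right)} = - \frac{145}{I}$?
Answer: $- \frac{87}{7} \approx -12.429$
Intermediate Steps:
$Y{\left(-140 \right)} W{\left(-2 \right)} = - \frac{145}{-140} \cdot 6 \left(-2\right) = \left(-145\right) \left(- \frac{1}{140}\right) \left(-12\right) = \frac{29}{28} \left(-12\right) = - \frac{87}{7}$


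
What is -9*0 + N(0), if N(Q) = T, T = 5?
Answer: 5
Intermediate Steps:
N(Q) = 5
-9*0 + N(0) = -9*0 + 5 = 0 + 5 = 5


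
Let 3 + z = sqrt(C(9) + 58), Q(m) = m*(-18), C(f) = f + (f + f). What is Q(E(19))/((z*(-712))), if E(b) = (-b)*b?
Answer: -513/1424 - 171*sqrt(85)/1424 ≈ -1.4674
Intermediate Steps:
C(f) = 3*f (C(f) = f + 2*f = 3*f)
E(b) = -b**2
Q(m) = -18*m
z = -3 + sqrt(85) (z = -3 + sqrt(3*9 + 58) = -3 + sqrt(27 + 58) = -3 + sqrt(85) ≈ 6.2195)
Q(E(19))/((z*(-712))) = (-(-18)*19**2)/(((-3 + sqrt(85))*(-712))) = (-(-18)*361)/(2136 - 712*sqrt(85)) = (-18*(-361))/(2136 - 712*sqrt(85)) = 6498/(2136 - 712*sqrt(85))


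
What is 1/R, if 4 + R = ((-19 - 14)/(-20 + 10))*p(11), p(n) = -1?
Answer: -10/73 ≈ -0.13699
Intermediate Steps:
R = -73/10 (R = -4 + ((-19 - 14)/(-20 + 10))*(-1) = -4 - 33/(-10)*(-1) = -4 - 33*(-1/10)*(-1) = -4 + (33/10)*(-1) = -4 - 33/10 = -73/10 ≈ -7.3000)
1/R = 1/(-73/10) = -10/73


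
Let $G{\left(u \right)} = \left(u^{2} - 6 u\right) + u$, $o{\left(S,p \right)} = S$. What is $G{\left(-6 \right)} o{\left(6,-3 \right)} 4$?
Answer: $1584$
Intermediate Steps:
$G{\left(u \right)} = u^{2} - 5 u$
$G{\left(-6 \right)} o{\left(6,-3 \right)} 4 = - 6 \left(-5 - 6\right) 6 \cdot 4 = \left(-6\right) \left(-11\right) 6 \cdot 4 = 66 \cdot 6 \cdot 4 = 396 \cdot 4 = 1584$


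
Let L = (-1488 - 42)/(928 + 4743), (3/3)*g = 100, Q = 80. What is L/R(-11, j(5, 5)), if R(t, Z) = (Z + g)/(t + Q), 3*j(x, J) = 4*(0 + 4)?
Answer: -158355/896018 ≈ -0.17673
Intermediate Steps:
g = 100
j(x, J) = 16/3 (j(x, J) = (4*(0 + 4))/3 = (4*4)/3 = (1/3)*16 = 16/3)
R(t, Z) = (100 + Z)/(80 + t) (R(t, Z) = (Z + 100)/(t + 80) = (100 + Z)/(80 + t))
L = -1530/5671 ≈ -0.26979
L/R(-11, j(5, 5)) = -1530*(80 - 11)/(100 + 16/3)/5671 = -1530/(5671*((316/3)/69)) = -1530/(5671*((1/69)*(316/3))) = -1530/(5671*316/207) = -1530/5671*207/316 = -158355/896018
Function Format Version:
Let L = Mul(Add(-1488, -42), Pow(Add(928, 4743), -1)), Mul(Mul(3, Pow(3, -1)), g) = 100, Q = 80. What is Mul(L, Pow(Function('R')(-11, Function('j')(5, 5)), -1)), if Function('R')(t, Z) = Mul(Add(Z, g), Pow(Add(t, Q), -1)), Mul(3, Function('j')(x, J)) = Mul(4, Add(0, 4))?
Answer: Rational(-158355, 896018) ≈ -0.17673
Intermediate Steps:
g = 100
Function('j')(x, J) = Rational(16, 3) (Function('j')(x, J) = Mul(Rational(1, 3), Mul(4, Add(0, 4))) = Mul(Rational(1, 3), Mul(4, 4)) = Mul(Rational(1, 3), 16) = Rational(16, 3))
Function('R')(t, Z) = Mul(Pow(Add(80, t), -1), Add(100, Z)) (Function('R')(t, Z) = Mul(Add(Z, 100), Pow(Add(t, 80), -1)) = Mul(Add(100, Z), Pow(Add(80, t), -1)) = Mul(Pow(Add(80, t), -1), Add(100, Z)))
L = Rational(-1530, 5671) (L = Mul(-1530, Pow(5671, -1)) = Mul(-1530, Rational(1, 5671)) = Rational(-1530, 5671) ≈ -0.26979)
Mul(L, Pow(Function('R')(-11, Function('j')(5, 5)), -1)) = Mul(Rational(-1530, 5671), Pow(Mul(Pow(Add(80, -11), -1), Add(100, Rational(16, 3))), -1)) = Mul(Rational(-1530, 5671), Pow(Mul(Pow(69, -1), Rational(316, 3)), -1)) = Mul(Rational(-1530, 5671), Pow(Mul(Rational(1, 69), Rational(316, 3)), -1)) = Mul(Rational(-1530, 5671), Pow(Rational(316, 207), -1)) = Mul(Rational(-1530, 5671), Rational(207, 316)) = Rational(-158355, 896018)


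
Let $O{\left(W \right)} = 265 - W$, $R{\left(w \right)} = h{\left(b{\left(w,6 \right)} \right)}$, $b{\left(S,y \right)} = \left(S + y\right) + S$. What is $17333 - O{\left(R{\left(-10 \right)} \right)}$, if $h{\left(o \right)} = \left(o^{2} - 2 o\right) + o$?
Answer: $17278$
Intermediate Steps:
$b{\left(S,y \right)} = y + 2 S$
$h{\left(o \right)} = o^{2} - o$
$R{\left(w \right)} = \left(5 + 2 w\right) \left(6 + 2 w\right)$ ($R{\left(w \right)} = \left(6 + 2 w\right) \left(-1 + \left(6 + 2 w\right)\right) = \left(6 + 2 w\right) \left(5 + 2 w\right) = \left(5 + 2 w\right) \left(6 + 2 w\right)$)
$17333 - O{\left(R{\left(-10 \right)} \right)} = 17333 - \left(265 - 2 \left(3 - 10\right) \left(5 + 2 \left(-10\right)\right)\right) = 17333 - \left(265 - 2 \left(-7\right) \left(5 - 20\right)\right) = 17333 - \left(265 - 2 \left(-7\right) \left(-15\right)\right) = 17333 - \left(265 - 210\right) = 17333 - 55 = 17278$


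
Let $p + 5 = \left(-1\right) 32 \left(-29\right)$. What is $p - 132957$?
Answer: $-132034$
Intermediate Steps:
$p = 923$ ($p = -5 + \left(-1\right) 32 \left(-29\right) = -5 - -928 = -5 + 928 = 923$)
$p - 132957 = 923 - 132957 = -132034$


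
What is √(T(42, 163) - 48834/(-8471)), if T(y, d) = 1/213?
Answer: √18783206318499/1804323 ≈ 2.4020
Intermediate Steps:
T(y, d) = 1/213
√(T(42, 163) - 48834/(-8471)) = √(1/213 - 48834/(-8471)) = √(1/213 - 48834*(-1/8471)) = √(1/213 + 48834/8471) = √(10410113/1804323) = √18783206318499/1804323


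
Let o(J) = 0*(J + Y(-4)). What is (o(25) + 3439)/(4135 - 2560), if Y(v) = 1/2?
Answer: 3439/1575 ≈ 2.1835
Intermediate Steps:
Y(v) = ½
o(J) = 0 (o(J) = 0*(J + ½) = 0*(½ + J) = 0)
(o(25) + 3439)/(4135 - 2560) = (0 + 3439)/(4135 - 2560) = 3439/1575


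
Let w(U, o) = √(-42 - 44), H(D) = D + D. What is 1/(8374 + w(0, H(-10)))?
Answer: 4187/35061981 - I*√86/70123962 ≈ 0.00011942 - 1.3225e-7*I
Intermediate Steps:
H(D) = 2*D
w(U, o) = I*√86 (w(U, o) = √(-86) = I*√86)
1/(8374 + w(0, H(-10))) = 1/(8374 + I*√86)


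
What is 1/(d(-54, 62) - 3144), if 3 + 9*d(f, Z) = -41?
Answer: -9/28340 ≈ -0.00031757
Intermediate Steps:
d(f, Z) = -44/9 (d(f, Z) = -1/3 + (1/9)*(-41) = -1/3 - 41/9 = -44/9)
1/(d(-54, 62) - 3144) = 1/(-44/9 - 3144) = 1/(-28340/9) = -9/28340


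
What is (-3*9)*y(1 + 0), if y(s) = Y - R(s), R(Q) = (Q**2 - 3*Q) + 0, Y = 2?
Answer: -108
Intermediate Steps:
R(Q) = Q**2 - 3*Q
y(s) = 2 - s*(-3 + s)
(-3*9)*y(1 + 0) = (-3*9)*(2 - (1 + 0)*(-3 + (1 + 0))) = -27*(2 - 1*1*(-3 + 1)) = -27*(2 - 1*1*(-2)) = -27*(2 + 2) = -27*4 = -108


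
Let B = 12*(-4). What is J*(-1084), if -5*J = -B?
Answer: 52032/5 ≈ 10406.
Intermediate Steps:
B = -48
J = -48/5 (J = -(-1)*(-48)/5 = -⅕*48 = -48/5 ≈ -9.6000)
J*(-1084) = -48/5*(-1084) = 52032/5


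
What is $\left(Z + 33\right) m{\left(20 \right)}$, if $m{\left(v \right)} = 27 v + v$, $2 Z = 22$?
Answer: $24640$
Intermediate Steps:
$Z = 11$ ($Z = \frac{1}{2} \cdot 22 = 11$)
$m{\left(v \right)} = 28 v$
$\left(Z + 33\right) m{\left(20 \right)} = \left(11 + 33\right) 28 \cdot 20 = 44 \cdot 560 = 24640$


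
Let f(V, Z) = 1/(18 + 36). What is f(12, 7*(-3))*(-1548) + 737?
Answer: 2125/3 ≈ 708.33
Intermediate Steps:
f(V, Z) = 1/54
f(12, 7*(-3))*(-1548) + 737 = (1/54)*(-1548) + 737 = -86/3 + 737 = 2125/3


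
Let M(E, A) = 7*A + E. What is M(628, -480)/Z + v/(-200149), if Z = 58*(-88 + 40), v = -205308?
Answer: 279596135/139303704 ≈ 2.0071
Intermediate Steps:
M(E, A) = E + 7*A
Z = -2784 (Z = 58*(-48) = -2784)
M(628, -480)/Z + v/(-200149) = (628 + 7*(-480))/(-2784) - 205308/(-200149) = (628 - 3360)*(-1/2784) - 205308*(-1/200149) = -2732*(-1/2784) + 205308/200149 = 683/696 + 205308/200149 = 279596135/139303704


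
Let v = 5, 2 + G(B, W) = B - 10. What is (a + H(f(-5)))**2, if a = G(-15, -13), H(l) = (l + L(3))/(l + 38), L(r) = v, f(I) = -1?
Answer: 990025/1369 ≈ 723.17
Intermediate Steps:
G(B, W) = -12 + B (G(B, W) = -2 + (B - 10) = -2 + (-10 + B) = -12 + B)
L(r) = 5
H(l) = (5 + l)/(38 + l) (H(l) = (l + 5)/(l + 38) = (5 + l)/(38 + l))
a = -27 (a = -12 - 15 = -27)
(a + H(f(-5)))**2 = (-27 + (5 - 1)/(38 - 1))**2 = (-27 + 4/37)**2 = (-995/37)**2 = 990025/1369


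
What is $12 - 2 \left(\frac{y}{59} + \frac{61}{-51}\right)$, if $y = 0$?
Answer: $\frac{734}{51} \approx 14.392$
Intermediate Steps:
$12 - 2 \left(\frac{y}{59} + \frac{61}{-51}\right) = 12 - 2 \left(\frac{0}{59} + \frac{61}{-51}\right) = 12 - 2 \left(0 \cdot \frac{1}{59} + 61 \left(- \frac{1}{51}\right)\right) = 12 - 2 \left(0 - \frac{61}{51}\right) = 12 - - \frac{122}{51} = 12 + \frac{122}{51} = \frac{734}{51}$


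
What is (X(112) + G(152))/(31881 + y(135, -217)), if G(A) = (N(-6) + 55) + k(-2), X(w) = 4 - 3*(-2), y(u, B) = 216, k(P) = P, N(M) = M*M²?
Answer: -51/10699 ≈ -0.0047668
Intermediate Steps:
N(M) = M³
X(w) = 10 (X(w) = 4 + 6 = 10)
G(A) = -163 (G(A) = ((-6)³ + 55) - 2 = (-216 + 55) - 2 = -161 - 2 = -163)
(X(112) + G(152))/(31881 + y(135, -217)) = (10 - 163)/(31881 + 216) = -153/32097 = -153*1/32097 = -51/10699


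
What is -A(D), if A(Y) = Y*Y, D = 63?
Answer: -3969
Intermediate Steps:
A(Y) = Y**2
-A(D) = -1*63**2 = -1*3969 = -3969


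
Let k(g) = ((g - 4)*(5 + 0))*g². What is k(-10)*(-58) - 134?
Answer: 405866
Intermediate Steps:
k(g) = g²*(-20 + 5*g) (k(g) = ((-4 + g)*5)*g² = (-20 + 5*g)*g² = g²*(-20 + 5*g))
k(-10)*(-58) - 134 = (5*(-10)²*(-4 - 10))*(-58) - 134 = (5*100*(-14))*(-58) - 134 = -7000*(-58) - 134 = 406000 - 134 = 405866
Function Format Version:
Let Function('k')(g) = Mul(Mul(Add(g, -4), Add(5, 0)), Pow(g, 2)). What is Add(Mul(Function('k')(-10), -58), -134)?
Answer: 405866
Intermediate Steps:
Function('k')(g) = Mul(Pow(g, 2), Add(-20, Mul(5, g))) (Function('k')(g) = Mul(Mul(Add(-4, g), 5), Pow(g, 2)) = Mul(Add(-20, Mul(5, g)), Pow(g, 2)) = Mul(Pow(g, 2), Add(-20, Mul(5, g))))
Add(Mul(Function('k')(-10), -58), -134) = Add(Mul(Mul(5, Pow(-10, 2), Add(-4, -10)), -58), -134) = Add(Mul(Mul(5, 100, -14), -58), -134) = Add(Mul(-7000, -58), -134) = Add(406000, -134) = 405866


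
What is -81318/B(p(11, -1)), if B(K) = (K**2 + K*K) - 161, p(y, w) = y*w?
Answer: -27106/27 ≈ -1003.9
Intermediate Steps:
p(y, w) = w*y
B(K) = -161 + 2*K**2 (B(K) = (K**2 + K**2) - 161 = 2*K**2 - 161 = -161 + 2*K**2)
-81318/B(p(11, -1)) = -81318/(-161 + 2*(-1*11)**2) = -81318/(-161 + 2*(-11)**2) = -81318/(-161 + 2*121) = -81318/(-161 + 242) = -81318/81 = -81318*1/81 = -27106/27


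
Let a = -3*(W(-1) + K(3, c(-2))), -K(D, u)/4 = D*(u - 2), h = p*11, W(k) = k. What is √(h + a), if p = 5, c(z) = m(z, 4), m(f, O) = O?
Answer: √130 ≈ 11.402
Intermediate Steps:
c(z) = 4
h = 55 (h = 5*11 = 55)
K(D, u) = -4*D*(-2 + u) (K(D, u) = -4*D*(u - 2) = -4*D*(-2 + u))
a = 75 (a = -3*(-1 + 4*3*(2 - 1*4)) = -3*(-1 + 4*3*(2 - 4)) = -3*(-1 + 4*3*(-2)) = -3*(-1 - 24) = -3*(-25) = 75)
√(h + a) = √(55 + 75) = √130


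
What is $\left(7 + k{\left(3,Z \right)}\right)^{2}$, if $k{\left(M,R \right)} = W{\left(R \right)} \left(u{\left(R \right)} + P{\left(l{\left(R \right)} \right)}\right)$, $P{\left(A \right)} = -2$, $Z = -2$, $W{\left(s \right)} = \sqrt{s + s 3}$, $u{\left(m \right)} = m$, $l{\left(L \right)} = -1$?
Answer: $\left(7 - 8 i \sqrt{2}\right)^{2} \approx -79.0 - 158.39 i$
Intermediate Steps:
$W{\left(s \right)} = 2 \sqrt{s}$ ($W{\left(s \right)} = \sqrt{s + 3 s} = \sqrt{4 s} = 2 \sqrt{s}$)
$k{\left(M,R \right)} = 2 \sqrt{R} \left(-2 + R\right)$ ($k{\left(M,R \right)} = 2 \sqrt{R} \left(R - 2\right) = 2 \sqrt{R} \left(-2 + R\right)$)
$\left(7 + k{\left(3,Z \right)}\right)^{2} = \left(7 + 2 \sqrt{-2} \left(-2 - 2\right)\right)^{2} = \left(7 + 2 i \sqrt{2} \left(-4\right)\right)^{2} = \left(7 - 8 i \sqrt{2}\right)^{2}$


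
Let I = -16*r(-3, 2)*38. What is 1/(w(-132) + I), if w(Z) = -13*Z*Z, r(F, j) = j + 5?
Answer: -1/230768 ≈ -4.3334e-6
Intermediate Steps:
r(F, j) = 5 + j
I = -4256 (I = -16*(5 + 2)*38 = -112*38 = -16*266 = -4256)
w(Z) = -13*Z²
1/(w(-132) + I) = 1/(-13*(-132)² - 4256) = 1/(-13*17424 - 4256) = 1/(-226512 - 4256) = 1/(-230768) = -1/230768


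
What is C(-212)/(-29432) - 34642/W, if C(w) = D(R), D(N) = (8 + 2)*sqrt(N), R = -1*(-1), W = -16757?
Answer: 3016023/1459148 ≈ 2.0670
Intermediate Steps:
R = 1
D(N) = 10*sqrt(N)
C(w) = 10 (C(w) = 10*sqrt(1) = 10*1 = 10)
C(-212)/(-29432) - 34642/W = 10/(-29432) - 34642/(-16757) = 10*(-1/29432) - 34642*(-1/16757) = -5/14716 + 34642/16757 = 3016023/1459148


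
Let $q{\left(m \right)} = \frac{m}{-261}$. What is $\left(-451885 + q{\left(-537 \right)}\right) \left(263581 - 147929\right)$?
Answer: $- \frac{156783498208}{3} \approx -5.2261 \cdot 10^{10}$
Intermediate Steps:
$q{\left(m \right)} = - \frac{m}{261}$ ($q{\left(m \right)} = m \left(- \frac{1}{261}\right) = - \frac{m}{261}$)
$\left(-451885 + q{\left(-537 \right)}\right) \left(263581 - 147929\right) = \left(-451885 - - \frac{179}{87}\right) \left(263581 - 147929\right) = \left(-451885 + \frac{179}{87}\right) 115652 = \left(- \frac{39313816}{87}\right) 115652 = - \frac{156783498208}{3}$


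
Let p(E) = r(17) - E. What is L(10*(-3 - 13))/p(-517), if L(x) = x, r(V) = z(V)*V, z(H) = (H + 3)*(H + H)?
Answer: -160/12077 ≈ -0.013248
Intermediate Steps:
z(H) = 2*H*(3 + H) (z(H) = (3 + H)*(2*H) = 2*H*(3 + H))
r(V) = 2*V**2*(3 + V) (r(V) = (2*V*(3 + V))*V = 2*V**2*(3 + V))
p(E) = 11560 - E (p(E) = 2*17**2*(3 + 17) - E = 2*289*20 - E = 11560 - E)
L(10*(-3 - 13))/p(-517) = (10*(-3 - 13))/(11560 - 1*(-517)) = (10*(-16))/(11560 + 517) = -160/12077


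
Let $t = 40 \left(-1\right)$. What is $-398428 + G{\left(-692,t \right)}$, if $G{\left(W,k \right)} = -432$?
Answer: $-398860$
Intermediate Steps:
$t = -40$
$-398428 + G{\left(-692,t \right)} = -398428 - 432 = -398860$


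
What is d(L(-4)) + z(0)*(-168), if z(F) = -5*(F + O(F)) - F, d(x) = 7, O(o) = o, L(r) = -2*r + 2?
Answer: 7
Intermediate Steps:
L(r) = 2 - 2*r
z(F) = -11*F (z(F) = -5*(F + F) - F = -10*F - F = -11*F)
d(L(-4)) + z(0)*(-168) = 7 - 11*0*(-168) = 7 + 0*(-168) = 7 + 0 = 7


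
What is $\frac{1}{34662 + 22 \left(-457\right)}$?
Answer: $\frac{1}{24608} \approx 4.0637 \cdot 10^{-5}$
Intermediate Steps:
$\frac{1}{34662 + 22 \left(-457\right)} = \frac{1}{34662 - 10054} = \frac{1}{24608}$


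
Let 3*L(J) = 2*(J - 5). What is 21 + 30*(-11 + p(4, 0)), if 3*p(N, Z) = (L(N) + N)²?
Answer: -1781/9 ≈ -197.89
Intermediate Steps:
L(J) = -10/3 + 2*J/3 (L(J) = (2*(J - 5))/3 = (2*(-5 + J))/3 = (-10 + 2*J)/3 = -10/3 + 2*J/3)
p(N, Z) = (-10/3 + 5*N/3)²/3 (p(N, Z) = ((-10/3 + 2*N/3) + N)²/3 = (-10/3 + 5*N/3)²/3)
21 + 30*(-11 + p(4, 0)) = 21 + 30*(-11 + 25*(-2 + 4)²/27) = 21 + 30*(-11 + (25/27)*2²) = 21 + 30*(-11 + (25/27)*4) = 21 + 30*(-11 + 100/27) = 21 + 30*(-197/27) = 21 - 1970/9 = -1781/9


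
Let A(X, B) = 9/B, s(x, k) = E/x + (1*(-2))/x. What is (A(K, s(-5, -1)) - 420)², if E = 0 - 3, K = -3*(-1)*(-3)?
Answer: 168921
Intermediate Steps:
K = -9 (K = 3*(-3) = -9)
E = -3
s(x, k) = -5/x (s(x, k) = -3/x + (1*(-2))/x = -3/x - 2/x = -5/x)
(A(K, s(-5, -1)) - 420)² = (9/((-5/(-5))) - 420)² = (9/((-5*(-⅕))) - 420)² = (9/1 - 420)² = (9*1 - 420)² = (9 - 420)² = (-411)² = 168921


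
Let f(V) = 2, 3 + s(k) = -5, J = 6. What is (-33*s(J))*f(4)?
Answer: 528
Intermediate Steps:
s(k) = -8 (s(k) = -3 - 5 = -8)
(-33*s(J))*f(4) = -33*(-8)*2 = 264*2 = 528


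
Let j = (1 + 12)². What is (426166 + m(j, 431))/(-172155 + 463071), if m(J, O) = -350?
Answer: 106454/72729 ≈ 1.4637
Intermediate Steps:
j = 169 (j = 13² = 169)
(426166 + m(j, 431))/(-172155 + 463071) = (426166 - 350)/(-172155 + 463071) = 425816/290916 = 425816*(1/290916) = 106454/72729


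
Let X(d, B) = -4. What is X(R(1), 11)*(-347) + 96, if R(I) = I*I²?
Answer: 1484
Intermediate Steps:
R(I) = I³
X(R(1), 11)*(-347) + 96 = -4*(-347) + 96 = 1388 + 96 = 1484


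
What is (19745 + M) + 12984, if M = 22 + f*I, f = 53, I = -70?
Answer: 29041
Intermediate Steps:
M = -3688 (M = 22 + 53*(-70) = 22 - 3710 = -3688)
(19745 + M) + 12984 = (19745 - 3688) + 12984 = 16057 + 12984 = 29041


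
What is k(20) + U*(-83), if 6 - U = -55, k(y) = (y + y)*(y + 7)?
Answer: -3983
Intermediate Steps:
k(y) = 2*y*(7 + y) (k(y) = (2*y)*(7 + y) = 2*y*(7 + y))
U = 61 (U = 6 - 1*(-55) = 6 + 55 = 61)
k(20) + U*(-83) = 2*20*(7 + 20) + 61*(-83) = 2*20*27 - 5063 = 1080 - 5063 = -3983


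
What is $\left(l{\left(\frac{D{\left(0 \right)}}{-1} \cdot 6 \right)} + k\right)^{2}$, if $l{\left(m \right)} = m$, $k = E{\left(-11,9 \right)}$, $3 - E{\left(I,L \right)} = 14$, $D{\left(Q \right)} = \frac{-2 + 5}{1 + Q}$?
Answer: $841$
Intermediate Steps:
$D{\left(Q \right)} = \frac{3}{1 + Q}$
$E{\left(I,L \right)} = -11$ ($E{\left(I,L \right)} = 3 - 14 = -11$)
$k = -11$
$\left(l{\left(\frac{D{\left(0 \right)}}{-1} \cdot 6 \right)} + k\right)^{2} = \left(\frac{3 \frac{1}{1 + 0}}{-1} \cdot 6 - 11\right)^{2} = \left(\frac{3}{1} \left(-1\right) 6 - 11\right)^{2} = \left(3 \cdot 1 \left(-1\right) 6 - 11\right)^{2} = \left(3 \left(-1\right) 6 - 11\right)^{2} = \left(\left(-3\right) 6 - 11\right)^{2} = \left(-18 - 11\right)^{2} = \left(-29\right)^{2} = 841$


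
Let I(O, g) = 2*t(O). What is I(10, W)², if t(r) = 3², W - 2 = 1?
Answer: 324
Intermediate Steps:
W = 3 (W = 2 + 1 = 3)
t(r) = 9
I(O, g) = 18 (I(O, g) = 2*9 = 18)
I(10, W)² = 18² = 324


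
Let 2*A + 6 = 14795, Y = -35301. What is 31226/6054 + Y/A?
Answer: 17188403/44766303 ≈ 0.38396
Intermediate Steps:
A = 14789/2 (A = -3 + (1/2)*14795 = -3 + 14795/2 = 14789/2 ≈ 7394.5)
31226/6054 + Y/A = 31226/6054 - 35301/14789/2 = 31226*(1/6054) - 35301*2/14789 = 15613/3027 - 70602/14789 = 17188403/44766303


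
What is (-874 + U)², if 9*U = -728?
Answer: 73856836/81 ≈ 9.1181e+5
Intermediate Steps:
U = -728/9 (U = (⅑)*(-728) = -728/9 ≈ -80.889)
(-874 + U)² = (-874 - 728/9)² = (-8594/9)² = 73856836/81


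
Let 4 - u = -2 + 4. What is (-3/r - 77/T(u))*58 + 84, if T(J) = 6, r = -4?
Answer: -3701/6 ≈ -616.83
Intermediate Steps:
u = 2 (u = 4 - (-2 + 4) = 4 - 1*2 = 4 - 2 = 2)
(-3/r - 77/T(u))*58 + 84 = (-3/(-4) - 77/6)*58 + 84 = (-3*(-¼) - 77*⅙)*58 + 84 = (¾ - 77/6)*58 + 84 = -145/12*58 + 84 = -4205/6 + 84 = -3701/6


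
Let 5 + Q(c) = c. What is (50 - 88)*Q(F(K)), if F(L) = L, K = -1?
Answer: 228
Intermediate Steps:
Q(c) = -5 + c
(50 - 88)*Q(F(K)) = (50 - 88)*(-5 - 1) = -38*(-6) = 228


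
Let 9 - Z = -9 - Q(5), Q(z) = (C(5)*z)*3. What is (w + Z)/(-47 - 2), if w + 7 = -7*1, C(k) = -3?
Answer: 41/49 ≈ 0.83673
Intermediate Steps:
w = -14 (w = -7 - 7*1 = -7 - 7 = -14)
Q(z) = -9*z (Q(z) = -3*z*3 = -9*z)
Z = -27 (Z = 9 - (-9 - (-9)*5) = 9 - (-9 - 1*(-45)) = 9 - (-9 + 45) = 9 - 1*36 = 9 - 36 = -27)
(w + Z)/(-47 - 2) = (-14 - 27)/(-47 - 2) = -41/(-49) = -41*(-1/49) = 41/49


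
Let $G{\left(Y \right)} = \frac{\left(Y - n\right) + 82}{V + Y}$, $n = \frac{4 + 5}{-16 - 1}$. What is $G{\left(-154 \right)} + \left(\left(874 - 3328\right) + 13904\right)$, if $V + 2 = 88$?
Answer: $\frac{13237415}{1156} \approx 11451.0$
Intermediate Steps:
$V = 86$ ($V = -2 + 88 = 86$)
$n = - \frac{9}{17}$ ($n = \frac{9}{-17} = 9 \left(- \frac{1}{17}\right) = - \frac{9}{17} \approx -0.52941$)
$G{\left(Y \right)} = \frac{\frac{1403}{17} + Y}{86 + Y}$ ($G{\left(Y \right)} = \frac{\left(Y - - \frac{9}{17}\right) + 82}{86 + Y} = \frac{\left(Y + \frac{9}{17}\right) + 82}{86 + Y} = \frac{\left(\frac{9}{17} + Y\right) + 82}{86 + Y} = \frac{\frac{1403}{17} + Y}{86 + Y}$)
$G{\left(-154 \right)} + \left(\left(874 - 3328\right) + 13904\right) = \frac{\frac{1403}{17} - 154}{86 - 154} + \left(\left(874 - 3328\right) + 13904\right) = \frac{1}{-68} \left(- \frac{1215}{17}\right) + \left(-2454 + 13904\right) = \left(- \frac{1}{68}\right) \left(- \frac{1215}{17}\right) + 11450 = \frac{1215}{1156} + 11450 = \frac{13237415}{1156}$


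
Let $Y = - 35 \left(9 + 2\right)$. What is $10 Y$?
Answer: $-3850$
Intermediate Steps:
$Y = -385$ ($Y = \left(-35\right) 11 = -385$)
$10 Y = 10 \left(-385\right) = -3850$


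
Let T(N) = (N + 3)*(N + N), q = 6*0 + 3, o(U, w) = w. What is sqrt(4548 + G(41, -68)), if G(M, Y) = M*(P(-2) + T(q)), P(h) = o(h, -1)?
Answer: sqrt(5983) ≈ 77.350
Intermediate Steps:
q = 3 (q = 0 + 3 = 3)
T(N) = 2*N*(3 + N) (T(N) = (3 + N)*(2*N) = 2*N*(3 + N))
P(h) = -1
G(M, Y) = 35*M (G(M, Y) = M*(-1 + 2*3*(3 + 3)) = M*(-1 + 2*3*6) = M*(-1 + 36) = M*35 = 35*M)
sqrt(4548 + G(41, -68)) = sqrt(4548 + 35*41) = sqrt(4548 + 1435) = sqrt(5983)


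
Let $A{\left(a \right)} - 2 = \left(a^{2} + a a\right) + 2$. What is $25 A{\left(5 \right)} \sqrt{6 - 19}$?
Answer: $1350 i \sqrt{13} \approx 4867.5 i$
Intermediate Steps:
$A{\left(a \right)} = 4 + 2 a^{2}$ ($A{\left(a \right)} = 2 + \left(\left(a^{2} + a a\right) + 2\right) = 2 + \left(\left(a^{2} + a^{2}\right) + 2\right) = 2 + \left(2 a^{2} + 2\right) = 2 + \left(2 + 2 a^{2}\right) = 4 + 2 a^{2}$)
$25 A{\left(5 \right)} \sqrt{6 - 19} = 25 \left(4 + 2 \cdot 5^{2}\right) \sqrt{6 - 19} = 25 \left(4 + 2 \cdot 25\right) \sqrt{-13} = 25 \left(4 + 50\right) i \sqrt{13} = 25 \cdot 54 i \sqrt{13} = 1350 i \sqrt{13}$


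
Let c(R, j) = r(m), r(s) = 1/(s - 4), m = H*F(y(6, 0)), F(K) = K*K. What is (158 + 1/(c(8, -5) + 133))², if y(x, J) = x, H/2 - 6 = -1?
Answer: 55972812324004/2241927801 ≈ 24966.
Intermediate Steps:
H = 10 (H = 12 + 2*(-1) = 12 - 2 = 10)
F(K) = K²
m = 360 (m = 10*6² = 10*36 = 360)
r(s) = 1/(-4 + s)
c(R, j) = 1/356 (c(R, j) = 1/(-4 + 360) = 1/356)
(158 + 1/(c(8, -5) + 133))² = (158 + 1/(1/356 + 133))² = (158 + 1/(47349/356))² = (158 + 356/47349)² = (7481498/47349)² = 55972812324004/2241927801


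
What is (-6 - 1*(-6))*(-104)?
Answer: 0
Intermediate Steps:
(-6 - 1*(-6))*(-104) = (-6 + 6)*(-104) = 0*(-104) = 0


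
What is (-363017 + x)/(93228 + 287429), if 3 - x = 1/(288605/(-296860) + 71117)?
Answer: -1532754303759614/1607248356767571 ≈ -0.95365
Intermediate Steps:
x = 12666843037/4222300803 (x = 3 - 1/(288605/(-296860) + 71117) = 3 - 1/(288605*(-1/296860) + 71117) = 3 - 1/(-57721/59372 + 71117) = 3 - 1/4222300803/59372 = 3 - 1*59372/4222300803 = 3 - 59372/4222300803 = 12666843037/4222300803 ≈ 3.0000)
(-363017 + x)/(93228 + 287429) = (-363017 + 12666843037/4222300803)/(93228 + 287429) = -1532754303759614/4222300803/380657 = -1532754303759614/4222300803*1/380657 = -1532754303759614/1607248356767571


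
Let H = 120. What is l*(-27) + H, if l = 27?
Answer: -609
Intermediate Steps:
l*(-27) + H = 27*(-27) + 120 = -729 + 120 = -609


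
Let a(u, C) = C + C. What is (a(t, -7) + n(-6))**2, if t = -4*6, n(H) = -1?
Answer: 225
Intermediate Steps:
t = -24
a(u, C) = 2*C
(a(t, -7) + n(-6))**2 = (2*(-7) - 1)**2 = (-14 - 1)**2 = (-15)**2 = 225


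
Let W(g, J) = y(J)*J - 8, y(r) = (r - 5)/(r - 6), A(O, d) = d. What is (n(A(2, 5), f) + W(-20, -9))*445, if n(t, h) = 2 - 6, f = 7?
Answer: -9078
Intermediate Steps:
n(t, h) = -4
y(r) = (-5 + r)/(-6 + r)
W(g, J) = -8 + J*(-5 + J)/(-6 + J) (W(g, J) = ((-5 + J)/(-6 + J))*J - 8 = J*(-5 + J)/(-6 + J) - 8 = -8 + J*(-5 + J)/(-6 + J))
(n(A(2, 5), f) + W(-20, -9))*445 = (-4 + (48 + (-9)² - 13*(-9))/(-6 - 9))*445 = (-4 + (48 + 81 + 117)/(-15))*445 = (-4 - 1/15*246)*445 = (-4 - 82/5)*445 = -102/5*445 = -9078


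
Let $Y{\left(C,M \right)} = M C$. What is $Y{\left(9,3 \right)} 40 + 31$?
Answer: $1111$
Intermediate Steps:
$Y{\left(C,M \right)} = C M$
$Y{\left(9,3 \right)} 40 + 31 = 9 \cdot 3 \cdot 40 + 31 = 27 \cdot 40 + 31 = 1080 + 31 = 1111$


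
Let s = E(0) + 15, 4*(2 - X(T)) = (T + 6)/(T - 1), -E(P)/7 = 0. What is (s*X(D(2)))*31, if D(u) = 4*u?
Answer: 1395/2 ≈ 697.50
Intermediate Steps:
E(P) = 0 (E(P) = -7*0 = 0)
X(T) = 2 - (6 + T)/(4*(-1 + T)) (X(T) = 2 - (T + 6)/(4*(T - 1)) = 2 - (6 + T)/(4*(-1 + T)))
s = 15 (s = 0 + 15 = 15)
(s*X(D(2)))*31 = (15*(7*(-2 + 4*2)/(4*(-1 + 4*2))))*31 = (15*(7*(-2 + 8)/(4*(-1 + 8))))*31 = (15*((7/4)*6/7))*31 = (15*((7/4)*(⅐)*6))*31 = (15*(3/2))*31 = (45/2)*31 = 1395/2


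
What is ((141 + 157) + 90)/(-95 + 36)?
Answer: -388/59 ≈ -6.5763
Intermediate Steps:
((141 + 157) + 90)/(-95 + 36) = (298 + 90)/(-59) = 388*(-1/59) = -388/59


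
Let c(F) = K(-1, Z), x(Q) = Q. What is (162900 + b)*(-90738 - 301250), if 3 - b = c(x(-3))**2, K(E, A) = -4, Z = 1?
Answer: -63849749356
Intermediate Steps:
c(F) = -4
b = -13 (b = 3 - 1*(-4)**2 = 3 - 1*16 = 3 - 16 = -13)
(162900 + b)*(-90738 - 301250) = (162900 - 13)*(-90738 - 301250) = 162887*(-391988) = -63849749356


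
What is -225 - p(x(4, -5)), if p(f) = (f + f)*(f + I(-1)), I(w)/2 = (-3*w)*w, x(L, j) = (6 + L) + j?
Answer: -215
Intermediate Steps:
x(L, j) = 6 + L + j
I(w) = -6*w**2 (I(w) = 2*((-3*w)*w) = 2*(-3*w**2) = -6*w**2)
p(f) = 2*f*(-6 + f) (p(f) = (f + f)*(f - 6*(-1)**2) = (2*f)*(f - 6*1) = (2*f)*(f - 6) = (2*f)*(-6 + f) = 2*f*(-6 + f))
-225 - p(x(4, -5)) = -225 - 2*(6 + 4 - 5)*(-6 + (6 + 4 - 5)) = -225 - 2*5*(-6 + 5) = -225 - 2*5*(-1) = -225 - 1*(-10) = -225 + 10 = -215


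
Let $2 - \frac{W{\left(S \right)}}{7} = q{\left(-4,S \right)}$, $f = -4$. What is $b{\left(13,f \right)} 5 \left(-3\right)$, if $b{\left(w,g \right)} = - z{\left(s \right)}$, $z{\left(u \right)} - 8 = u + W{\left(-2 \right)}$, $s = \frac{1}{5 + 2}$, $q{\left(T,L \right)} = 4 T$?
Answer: $\frac{14085}{7} \approx 2012.1$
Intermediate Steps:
$W{\left(S \right)} = 126$ ($W{\left(S \right)} = 14 - 7 \cdot 4 \left(-4\right) = 14 - -112 = 14 + 112 = 126$)
$s = \frac{1}{7} \approx 0.14286$
$z{\left(u \right)} = 134 + u$ ($z{\left(u \right)} = 8 + \left(u + 126\right) = 8 + \left(126 + u\right) = 134 + u$)
$b{\left(w,g \right)} = - \frac{939}{7}$ ($b{\left(w,g \right)} = - (134 + \frac{1}{7}) = \left(-1\right) \frac{939}{7} = - \frac{939}{7}$)
$b{\left(13,f \right)} 5 \left(-3\right) = - \frac{939 \cdot 5 \left(-3\right)}{7} = \left(- \frac{939}{7}\right) \left(-15\right) = \frac{14085}{7}$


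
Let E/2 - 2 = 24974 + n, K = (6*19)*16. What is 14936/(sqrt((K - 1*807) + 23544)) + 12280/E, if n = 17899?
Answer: 1228/8575 + 14936*sqrt(2729)/8187 ≈ 95.447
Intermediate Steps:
K = 1824 (K = 114*16 = 1824)
E = 85750 (E = 4 + 2*(24974 + 17899) = 4 + 2*42873 = 4 + 85746 = 85750)
14936/(sqrt((K - 1*807) + 23544)) + 12280/E = 14936/(sqrt((1824 - 1*807) + 23544)) + 12280/85750 = 14936/(sqrt((1824 - 807) + 23544)) + 12280*(1/85750) = 14936/(sqrt(1017 + 23544)) + 1228/8575 = 14936/(sqrt(24561)) + 1228/8575 = 14936/((3*sqrt(2729))) + 1228/8575 = 14936*(sqrt(2729)/8187) + 1228/8575 = 14936*sqrt(2729)/8187 + 1228/8575 = 1228/8575 + 14936*sqrt(2729)/8187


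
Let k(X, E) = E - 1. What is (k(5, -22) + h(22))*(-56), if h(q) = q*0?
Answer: 1288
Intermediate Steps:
k(X, E) = -1 + E
h(q) = 0
(k(5, -22) + h(22))*(-56) = ((-1 - 22) + 0)*(-56) = (-23 + 0)*(-56) = -23*(-56) = 1288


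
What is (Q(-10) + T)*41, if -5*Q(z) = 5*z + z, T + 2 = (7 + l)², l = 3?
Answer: 4510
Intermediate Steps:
T = 98 (T = -2 + (7 + 3)² = -2 + 10² = -2 + 100 = 98)
Q(z) = -6*z/5 (Q(z) = -(5*z + z)/5 = -6*z/5)
(Q(-10) + T)*41 = (-6/5*(-10) + 98)*41 = (12 + 98)*41 = 110*41 = 4510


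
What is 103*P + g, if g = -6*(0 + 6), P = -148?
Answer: -15280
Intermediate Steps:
g = -36 (g = -6*6 = -36)
103*P + g = 103*(-148) - 36 = -15244 - 36 = -15280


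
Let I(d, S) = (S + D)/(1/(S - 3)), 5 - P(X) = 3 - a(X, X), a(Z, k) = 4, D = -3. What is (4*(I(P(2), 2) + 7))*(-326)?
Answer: -10432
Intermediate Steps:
P(X) = 6 (P(X) = 5 - (3 - 1*4) = 5 - (3 - 4) = 5 - 1*(-1) = 5 + 1 = 6)
I(d, S) = (-3 + S)² (I(d, S) = (S - 3)/(1/(S - 3)) = (-3 + S)/(1/(-3 + S)) = (-3 + S)*(-3 + S) = (-3 + S)²)
(4*(I(P(2), 2) + 7))*(-326) = (4*((9 + 2² - 6*2) + 7))*(-326) = (4*((9 + 4 - 12) + 7))*(-326) = (4*(1 + 7))*(-326) = (4*8)*(-326) = 32*(-326) = -10432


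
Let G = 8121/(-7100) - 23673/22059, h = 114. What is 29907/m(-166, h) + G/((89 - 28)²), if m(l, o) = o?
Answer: 2682229883623/10224191700 ≈ 262.34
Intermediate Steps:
G = -115739813/52206300 (G = 8121*(-1/7100) - 23673*1/22059 = -8121/7100 - 7891/7353 = -115739813/52206300 ≈ -2.2170)
29907/m(-166, h) + G/((89 - 28)²) = 29907/114 - 115739813/(52206300*(89 - 28)²) = 29907*(1/114) - 115739813/(52206300*(61²)) = 9969/38 - 115739813/52206300/3721 = 9969/38 - 115739813/52206300*1/3721 = 9969/38 - 115739813/194259642300 = 2682229883623/10224191700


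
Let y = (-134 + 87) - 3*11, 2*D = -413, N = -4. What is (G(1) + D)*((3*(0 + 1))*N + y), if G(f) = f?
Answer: 18906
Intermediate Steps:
D = -413/2 (D = (½)*(-413) = -413/2 ≈ -206.50)
y = -80 (y = -47 - 33 = -80)
(G(1) + D)*((3*(0 + 1))*N + y) = (1 - 413/2)*((3*(0 + 1))*(-4) - 80) = -411*((3*1)*(-4) - 80)/2 = -411*(3*(-4) - 80)/2 = -411*(-12 - 80)/2 = -411/2*(-92) = 18906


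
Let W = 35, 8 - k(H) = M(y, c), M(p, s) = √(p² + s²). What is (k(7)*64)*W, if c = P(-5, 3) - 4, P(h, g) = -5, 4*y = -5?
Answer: 17920 - 560*√1321 ≈ -2433.5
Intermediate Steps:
y = -5/4 (y = (¼)*(-5) = -5/4 ≈ -1.2500)
c = -9 (c = -5 - 4 = -9)
k(H) = 8 - √1321/4 (k(H) = 8 - √((-5/4)² + (-9)²) = 8 - √(25/16 + 81) = 8 - √(1321/16) = 8 - √1321/4)
(k(7)*64)*W = ((8 - √1321/4)*64)*35 = (512 - 16*√1321)*35 = 17920 - 560*√1321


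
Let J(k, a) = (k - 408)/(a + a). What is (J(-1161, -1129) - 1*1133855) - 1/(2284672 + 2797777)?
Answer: -13012304581840687/11476169842 ≈ -1.1339e+6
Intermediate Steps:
J(k, a) = (-408 + k)/(2*a) (J(k, a) = (-408 + k)/((2*a)) = (-408 + k)*(1/(2*a)) = (-408 + k)/(2*a))
(J(-1161, -1129) - 1*1133855) - 1/(2284672 + 2797777) = ((½)*(-408 - 1161)/(-1129) - 1*1133855) - 1/(2284672 + 2797777) = ((½)*(-1/1129)*(-1569) - 1133855) - 1/5082449 = (1569/2258 - 1133855) - 1*1/5082449 = -2560243021/2258 - 1/5082449 = -13012304581840687/11476169842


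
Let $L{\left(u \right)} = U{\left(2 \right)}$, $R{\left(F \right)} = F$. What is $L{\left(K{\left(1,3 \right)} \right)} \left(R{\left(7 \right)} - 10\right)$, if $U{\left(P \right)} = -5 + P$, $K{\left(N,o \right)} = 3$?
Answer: $9$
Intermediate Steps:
$L{\left(u \right)} = -3$ ($L{\left(u \right)} = -5 + 2 = -3$)
$L{\left(K{\left(1,3 \right)} \right)} \left(R{\left(7 \right)} - 10\right) = - 3 \left(7 - 10\right) = \left(-3\right) \left(-3\right) = 9$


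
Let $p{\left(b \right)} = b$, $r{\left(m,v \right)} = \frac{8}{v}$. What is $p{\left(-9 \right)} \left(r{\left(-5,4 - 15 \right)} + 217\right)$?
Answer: $- \frac{21411}{11} \approx -1946.5$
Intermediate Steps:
$p{\left(-9 \right)} \left(r{\left(-5,4 - 15 \right)} + 217\right) = - 9 \left(\frac{8}{4 - 15} + 217\right) = - 9 \left(\frac{8}{-11} + 217\right) = - 9 \left(8 \left(- \frac{1}{11}\right) + 217\right) = - 9 \left(- \frac{8}{11} + 217\right) = \left(-9\right) \frac{2379}{11} = - \frac{21411}{11}$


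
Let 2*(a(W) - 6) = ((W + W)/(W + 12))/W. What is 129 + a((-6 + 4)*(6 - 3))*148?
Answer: 3125/3 ≈ 1041.7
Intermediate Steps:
a(W) = 6 + 1/(12 + W) (a(W) = 6 + (((W + W)/(W + 12))/W)/2 = 6 + (((2*W)/(12 + W))/W)/2 = 6 + ((2*W/(12 + W))/W)/2 = 6 + (2/(12 + W))/2 = 6 + 1/(12 + W))
129 + a((-6 + 4)*(6 - 3))*148 = 129 + ((73 + 6*((-6 + 4)*(6 - 3)))/(12 + (-6 + 4)*(6 - 3)))*148 = 129 + ((73 + 6*(-2*3))/(12 - 2*3))*148 = 129 + ((73 + 6*(-6))/(12 - 6))*148 = 129 + ((73 - 36)/6)*148 = 129 + ((⅙)*37)*148 = 129 + (37/6)*148 = 129 + 2738/3 = 3125/3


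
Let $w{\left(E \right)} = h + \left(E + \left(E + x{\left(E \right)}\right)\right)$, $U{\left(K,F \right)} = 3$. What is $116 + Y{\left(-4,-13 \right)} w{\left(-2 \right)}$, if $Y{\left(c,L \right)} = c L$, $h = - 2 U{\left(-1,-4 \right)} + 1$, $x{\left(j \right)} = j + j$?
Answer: $-560$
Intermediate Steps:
$x{\left(j \right)} = 2 j$
$h = -5$ ($h = \left(-2\right) 3 + 1 = -6 + 1 = -5$)
$w{\left(E \right)} = -5 + 4 E$ ($w{\left(E \right)} = -5 + \left(E + \left(E + 2 E\right)\right) = -5 + \left(E + 3 E\right) = -5 + 4 E$)
$Y{\left(c,L \right)} = L c$
$116 + Y{\left(-4,-13 \right)} w{\left(-2 \right)} = 116 + \left(-13\right) \left(-4\right) \left(-5 + 4 \left(-2\right)\right) = 116 + 52 \left(-5 - 8\right) = 116 + 52 \left(-13\right) = 116 - 676 = -560$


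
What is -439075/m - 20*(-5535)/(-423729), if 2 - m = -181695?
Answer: -22906963175/8554476457 ≈ -2.6778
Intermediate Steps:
m = 181697 (m = 2 - 1*(-181695) = 2 + 181695 = 181697)
-439075/m - 20*(-5535)/(-423729) = -439075/181697 - 20*(-5535)/(-423729) = -439075*1/181697 + 110700*(-1/423729) = -439075/181697 - 12300/47081 = -22906963175/8554476457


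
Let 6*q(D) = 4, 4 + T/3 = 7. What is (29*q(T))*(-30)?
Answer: -580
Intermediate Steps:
T = 9 (T = -12 + 3*7 = -12 + 21 = 9)
q(D) = ⅔ (q(D) = (⅙)*4 = ⅔)
(29*q(T))*(-30) = (29*(⅔))*(-30) = (58/3)*(-30) = -580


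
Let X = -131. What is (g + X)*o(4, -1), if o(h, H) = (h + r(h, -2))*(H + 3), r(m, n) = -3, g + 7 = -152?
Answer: -580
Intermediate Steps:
g = -159 (g = -7 - 152 = -159)
o(h, H) = (-3 + h)*(3 + H) (o(h, H) = (h - 3)*(H + 3) = (-3 + h)*(3 + H))
(g + X)*o(4, -1) = (-159 - 131)*(-9 - 3*(-1) + 3*4 - 1*4) = -290*(-9 + 3 + 12 - 4) = -290*2 = -580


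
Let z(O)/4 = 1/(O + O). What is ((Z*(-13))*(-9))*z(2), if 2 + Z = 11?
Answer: 1053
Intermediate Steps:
z(O) = 2/O (z(O) = 4/(O + O) = 4/((2*O)) = 4*(1/(2*O)) = 2/O)
Z = 9 (Z = -2 + 11 = 9)
((Z*(-13))*(-9))*z(2) = ((9*(-13))*(-9))*(2/2) = (-117*(-9))*(2*(½)) = 1053*1 = 1053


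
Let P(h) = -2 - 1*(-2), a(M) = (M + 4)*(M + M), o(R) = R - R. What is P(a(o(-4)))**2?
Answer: 0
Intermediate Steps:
o(R) = 0
a(M) = 2*M*(4 + M) (a(M) = (4 + M)*(2*M) = 2*M*(4 + M))
P(h) = 0 (P(h) = -2 + 2 = 0)
P(a(o(-4)))**2 = 0**2 = 0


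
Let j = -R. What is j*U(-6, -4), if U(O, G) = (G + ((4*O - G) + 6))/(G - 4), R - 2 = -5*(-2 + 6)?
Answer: 81/2 ≈ 40.500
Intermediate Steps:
R = -18 (R = 2 - 5*(-2 + 6) = 2 - 5*4 = 2 - 20 = -18)
j = 18 (j = -1*(-18) = 18)
U(O, G) = (6 + 4*O)/(-4 + G) (U(O, G) = (G + ((-G + 4*O) + 6))/(-4 + G) = (G + (6 - G + 4*O))/(-4 + G) = (6 + 4*O)/(-4 + G))
j*U(-6, -4) = 18*(2*(3 + 2*(-6))/(-4 - 4)) = 18*(2*(3 - 12)/(-8)) = 18*(2*(-⅛)*(-9)) = 18*(9/4) = 81/2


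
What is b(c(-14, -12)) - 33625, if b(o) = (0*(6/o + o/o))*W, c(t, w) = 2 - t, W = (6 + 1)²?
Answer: -33625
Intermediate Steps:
W = 49 (W = 7² = 49)
b(o) = 0 (b(o) = (0*(6/o + o/o))*49 = (0*(6/o + 1))*49 = (0*(1 + 6/o))*49 = 0*49 = 0)
b(c(-14, -12)) - 33625 = 0 - 33625 = -33625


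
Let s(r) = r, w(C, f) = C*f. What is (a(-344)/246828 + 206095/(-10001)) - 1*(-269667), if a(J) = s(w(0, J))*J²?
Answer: 2696733572/10001 ≈ 2.6965e+5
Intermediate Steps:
a(J) = 0 (a(J) = (0*J)*J² = 0*J² = 0)
(a(-344)/246828 + 206095/(-10001)) - 1*(-269667) = (0/246828 + 206095/(-10001)) - 1*(-269667) = (0*(1/246828) + 206095*(-1/10001)) + 269667 = (0 - 206095/10001) + 269667 = -206095/10001 + 269667 = 2696733572/10001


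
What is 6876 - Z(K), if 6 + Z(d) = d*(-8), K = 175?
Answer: 8282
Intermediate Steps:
Z(d) = -6 - 8*d (Z(d) = -6 + d*(-8) = -6 - 8*d)
6876 - Z(K) = 6876 - (-6 - 8*175) = 6876 - (-6 - 1400) = 6876 - 1*(-1406) = 6876 + 1406 = 8282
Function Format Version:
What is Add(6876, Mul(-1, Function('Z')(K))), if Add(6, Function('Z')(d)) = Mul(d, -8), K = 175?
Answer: 8282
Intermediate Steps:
Function('Z')(d) = Add(-6, Mul(-8, d)) (Function('Z')(d) = Add(-6, Mul(d, -8)) = Add(-6, Mul(-8, d)))
Add(6876, Mul(-1, Function('Z')(K))) = Add(6876, Mul(-1, Add(-6, Mul(-8, 175)))) = Add(6876, Mul(-1, Add(-6, -1400))) = Add(6876, Mul(-1, -1406)) = Add(6876, 1406) = 8282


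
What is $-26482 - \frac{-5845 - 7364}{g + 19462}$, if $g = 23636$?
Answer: $- \frac{380436009}{14366} \approx -26482.0$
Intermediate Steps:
$-26482 - \frac{-5845 - 7364}{g + 19462} = -26482 - \frac{-5845 - 7364}{23636 + 19462} = -26482 - - \frac{13209}{43098} = -26482 - \left(-13209\right) \frac{1}{43098} = -26482 - - \frac{4403}{14366} = -26482 + \frac{4403}{14366} = - \frac{380436009}{14366}$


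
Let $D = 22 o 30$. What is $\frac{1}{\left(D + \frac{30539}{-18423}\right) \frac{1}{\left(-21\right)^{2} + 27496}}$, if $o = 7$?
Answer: $\frac{514683351}{85083721} \approx 6.0491$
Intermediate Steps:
$D = 4620$ ($D = 22 \cdot 7 \cdot 30 = 154 \cdot 30 = 4620$)
$\frac{1}{\left(D + \frac{30539}{-18423}\right) \frac{1}{\left(-21\right)^{2} + 27496}} = \frac{1}{\left(4620 + \frac{30539}{-18423}\right) \frac{1}{\left(-21\right)^{2} + 27496}} = \frac{1}{\left(4620 + 30539 \left(- \frac{1}{18423}\right)\right) \frac{1}{441 + 27496}} = \frac{1}{\left(4620 - \frac{30539}{18423}\right) \frac{1}{27937}} = \frac{1}{\frac{85083721}{18423} \cdot \frac{1}{27937}} = \frac{1}{\frac{85083721}{514683351}} = \frac{514683351}{85083721}$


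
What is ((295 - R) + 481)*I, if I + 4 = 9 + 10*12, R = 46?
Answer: 91250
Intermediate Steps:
I = 125 (I = -4 + (9 + 10*12) = -4 + (9 + 120) = -4 + 129 = 125)
((295 - R) + 481)*I = ((295 - 1*46) + 481)*125 = ((295 - 46) + 481)*125 = (249 + 481)*125 = 730*125 = 91250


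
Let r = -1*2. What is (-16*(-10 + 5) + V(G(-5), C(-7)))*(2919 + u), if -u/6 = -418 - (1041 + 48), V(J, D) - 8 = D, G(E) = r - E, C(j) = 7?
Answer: 1136295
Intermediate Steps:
r = -2
G(E) = -2 - E
V(J, D) = 8 + D
u = 9042 (u = -6*(-418 - (1041 + 48)) = -6*(-418 - 1*1089) = -6*(-418 - 1089) = -6*(-1507) = 9042)
(-16*(-10 + 5) + V(G(-5), C(-7)))*(2919 + u) = (-16*(-10 + 5) + (8 + 7))*(2919 + 9042) = (-16*(-5) + 15)*11961 = (80 + 15)*11961 = 95*11961 = 1136295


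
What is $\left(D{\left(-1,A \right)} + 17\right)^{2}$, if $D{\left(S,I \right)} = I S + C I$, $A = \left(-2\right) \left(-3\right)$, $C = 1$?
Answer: $289$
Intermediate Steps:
$A = 6$
$D{\left(S,I \right)} = I + I S$ ($D{\left(S,I \right)} = I S + 1 I = I S + I = I + I S$)
$\left(D{\left(-1,A \right)} + 17\right)^{2} = \left(6 \left(1 - 1\right) + 17\right)^{2} = \left(6 \cdot 0 + 17\right)^{2} = \left(0 + 17\right)^{2} = 17^{2} = 289$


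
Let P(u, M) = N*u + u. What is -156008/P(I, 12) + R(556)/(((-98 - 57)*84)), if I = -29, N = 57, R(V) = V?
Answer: 253786121/2737455 ≈ 92.709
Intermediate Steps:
P(u, M) = 58*u (P(u, M) = 57*u + u = 58*u)
-156008/P(I, 12) + R(556)/(((-98 - 57)*84)) = -156008/(58*(-29)) + 556/(((-98 - 57)*84)) = -156008/(-1682) + 556/((-155*84)) = -156008*(-1/1682) + 556/(-13020) = 78004/841 + 556*(-1/13020) = 78004/841 - 139/3255 = 253786121/2737455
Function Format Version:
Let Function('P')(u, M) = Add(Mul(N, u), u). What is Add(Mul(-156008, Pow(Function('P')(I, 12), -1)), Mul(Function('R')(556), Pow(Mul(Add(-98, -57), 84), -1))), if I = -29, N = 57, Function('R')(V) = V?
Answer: Rational(253786121, 2737455) ≈ 92.709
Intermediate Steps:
Function('P')(u, M) = Mul(58, u) (Function('P')(u, M) = Add(Mul(57, u), u) = Mul(58, u))
Add(Mul(-156008, Pow(Function('P')(I, 12), -1)), Mul(Function('R')(556), Pow(Mul(Add(-98, -57), 84), -1))) = Add(Mul(-156008, Pow(Mul(58, -29), -1)), Mul(556, Pow(Mul(Add(-98, -57), 84), -1))) = Add(Mul(-156008, Pow(-1682, -1)), Mul(556, Pow(Mul(-155, 84), -1))) = Add(Mul(-156008, Rational(-1, 1682)), Mul(556, Pow(-13020, -1))) = Add(Rational(78004, 841), Mul(556, Rational(-1, 13020))) = Add(Rational(78004, 841), Rational(-139, 3255)) = Rational(253786121, 2737455)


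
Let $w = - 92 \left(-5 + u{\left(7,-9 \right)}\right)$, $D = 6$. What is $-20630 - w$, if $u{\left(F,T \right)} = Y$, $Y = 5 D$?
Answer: $-18330$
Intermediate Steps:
$Y = 30$ ($Y = 5 \cdot 6 = 30$)
$u{\left(F,T \right)} = 30$
$w = -2300$ ($w = - 92 \left(-5 + 30\right) = \left(-92\right) 25 = -2300$)
$-20630 - w = -20630 - -2300 = -20630 + 2300 = -18330$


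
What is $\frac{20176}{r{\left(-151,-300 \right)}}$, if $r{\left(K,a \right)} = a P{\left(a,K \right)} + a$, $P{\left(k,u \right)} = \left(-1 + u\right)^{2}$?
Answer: $- \frac{5044}{1732875} \approx -0.0029108$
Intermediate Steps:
$r{\left(K,a \right)} = a + a \left(-1 + K\right)^{2}$ ($r{\left(K,a \right)} = a \left(-1 + K\right)^{2} + a = a + a \left(-1 + K\right)^{2}$)
$\frac{20176}{r{\left(-151,-300 \right)}} = \frac{20176}{\left(-300\right) \left(1 + \left(-1 - 151\right)^{2}\right)} = \frac{20176}{\left(-300\right) \left(1 + \left(-152\right)^{2}\right)} = \frac{20176}{\left(-300\right) \left(1 + 23104\right)} = \frac{20176}{\left(-300\right) 23105} = \frac{20176}{-6931500} = 20176 \left(- \frac{1}{6931500}\right) = - \frac{5044}{1732875}$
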